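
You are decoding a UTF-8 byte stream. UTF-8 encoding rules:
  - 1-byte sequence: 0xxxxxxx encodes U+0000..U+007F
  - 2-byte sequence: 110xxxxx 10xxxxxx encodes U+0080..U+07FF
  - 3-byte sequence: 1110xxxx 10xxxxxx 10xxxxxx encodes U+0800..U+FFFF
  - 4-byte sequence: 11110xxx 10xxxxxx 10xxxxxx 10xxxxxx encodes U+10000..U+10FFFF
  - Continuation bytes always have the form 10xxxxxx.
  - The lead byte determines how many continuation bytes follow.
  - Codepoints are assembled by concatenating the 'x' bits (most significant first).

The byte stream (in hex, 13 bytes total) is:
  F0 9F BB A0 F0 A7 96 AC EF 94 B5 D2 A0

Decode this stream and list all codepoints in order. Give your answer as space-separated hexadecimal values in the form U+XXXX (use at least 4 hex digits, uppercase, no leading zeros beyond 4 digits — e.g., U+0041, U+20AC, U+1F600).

Byte[0]=F0: 4-byte lead, need 3 cont bytes. acc=0x0
Byte[1]=9F: continuation. acc=(acc<<6)|0x1F=0x1F
Byte[2]=BB: continuation. acc=(acc<<6)|0x3B=0x7FB
Byte[3]=A0: continuation. acc=(acc<<6)|0x20=0x1FEE0
Completed: cp=U+1FEE0 (starts at byte 0)
Byte[4]=F0: 4-byte lead, need 3 cont bytes. acc=0x0
Byte[5]=A7: continuation. acc=(acc<<6)|0x27=0x27
Byte[6]=96: continuation. acc=(acc<<6)|0x16=0x9D6
Byte[7]=AC: continuation. acc=(acc<<6)|0x2C=0x275AC
Completed: cp=U+275AC (starts at byte 4)
Byte[8]=EF: 3-byte lead, need 2 cont bytes. acc=0xF
Byte[9]=94: continuation. acc=(acc<<6)|0x14=0x3D4
Byte[10]=B5: continuation. acc=(acc<<6)|0x35=0xF535
Completed: cp=U+F535 (starts at byte 8)
Byte[11]=D2: 2-byte lead, need 1 cont bytes. acc=0x12
Byte[12]=A0: continuation. acc=(acc<<6)|0x20=0x4A0
Completed: cp=U+04A0 (starts at byte 11)

Answer: U+1FEE0 U+275AC U+F535 U+04A0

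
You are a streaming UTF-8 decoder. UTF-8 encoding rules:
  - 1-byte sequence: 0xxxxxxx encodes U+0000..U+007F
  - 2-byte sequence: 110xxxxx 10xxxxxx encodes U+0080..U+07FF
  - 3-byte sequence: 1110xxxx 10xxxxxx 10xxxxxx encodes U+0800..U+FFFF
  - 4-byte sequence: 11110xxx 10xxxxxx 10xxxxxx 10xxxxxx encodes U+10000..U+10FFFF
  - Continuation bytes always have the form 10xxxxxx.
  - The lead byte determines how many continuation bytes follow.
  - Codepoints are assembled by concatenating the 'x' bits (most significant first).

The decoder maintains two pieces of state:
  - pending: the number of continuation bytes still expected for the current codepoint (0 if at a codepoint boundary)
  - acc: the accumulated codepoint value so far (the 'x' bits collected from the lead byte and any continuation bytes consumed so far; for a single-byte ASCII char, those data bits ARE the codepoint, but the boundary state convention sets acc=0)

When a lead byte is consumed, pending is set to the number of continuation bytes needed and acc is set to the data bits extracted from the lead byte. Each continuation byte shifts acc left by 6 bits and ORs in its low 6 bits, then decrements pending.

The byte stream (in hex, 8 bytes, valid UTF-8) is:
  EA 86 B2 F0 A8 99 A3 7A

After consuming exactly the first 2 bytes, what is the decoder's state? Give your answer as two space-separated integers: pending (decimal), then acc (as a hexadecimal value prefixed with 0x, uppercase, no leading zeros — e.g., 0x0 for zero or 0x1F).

Byte[0]=EA: 3-byte lead. pending=2, acc=0xA
Byte[1]=86: continuation. acc=(acc<<6)|0x06=0x286, pending=1

Answer: 1 0x286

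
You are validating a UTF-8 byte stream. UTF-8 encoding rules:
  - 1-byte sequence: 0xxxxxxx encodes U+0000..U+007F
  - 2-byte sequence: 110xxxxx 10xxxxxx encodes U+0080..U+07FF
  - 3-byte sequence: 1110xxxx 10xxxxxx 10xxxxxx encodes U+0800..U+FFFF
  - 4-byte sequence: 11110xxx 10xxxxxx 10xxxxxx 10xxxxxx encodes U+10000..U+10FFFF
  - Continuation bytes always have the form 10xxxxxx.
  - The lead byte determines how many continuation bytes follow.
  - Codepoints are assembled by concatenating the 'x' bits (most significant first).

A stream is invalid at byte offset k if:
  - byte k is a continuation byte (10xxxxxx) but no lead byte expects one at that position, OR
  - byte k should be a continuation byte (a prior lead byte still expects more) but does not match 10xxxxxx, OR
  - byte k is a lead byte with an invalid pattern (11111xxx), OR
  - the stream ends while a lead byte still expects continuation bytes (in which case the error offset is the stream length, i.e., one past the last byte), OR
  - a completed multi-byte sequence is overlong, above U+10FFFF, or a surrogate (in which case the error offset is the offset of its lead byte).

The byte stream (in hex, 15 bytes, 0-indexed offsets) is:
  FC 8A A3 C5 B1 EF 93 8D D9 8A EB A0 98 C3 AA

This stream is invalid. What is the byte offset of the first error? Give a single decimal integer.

Byte[0]=FC: INVALID lead byte (not 0xxx/110x/1110/11110)

Answer: 0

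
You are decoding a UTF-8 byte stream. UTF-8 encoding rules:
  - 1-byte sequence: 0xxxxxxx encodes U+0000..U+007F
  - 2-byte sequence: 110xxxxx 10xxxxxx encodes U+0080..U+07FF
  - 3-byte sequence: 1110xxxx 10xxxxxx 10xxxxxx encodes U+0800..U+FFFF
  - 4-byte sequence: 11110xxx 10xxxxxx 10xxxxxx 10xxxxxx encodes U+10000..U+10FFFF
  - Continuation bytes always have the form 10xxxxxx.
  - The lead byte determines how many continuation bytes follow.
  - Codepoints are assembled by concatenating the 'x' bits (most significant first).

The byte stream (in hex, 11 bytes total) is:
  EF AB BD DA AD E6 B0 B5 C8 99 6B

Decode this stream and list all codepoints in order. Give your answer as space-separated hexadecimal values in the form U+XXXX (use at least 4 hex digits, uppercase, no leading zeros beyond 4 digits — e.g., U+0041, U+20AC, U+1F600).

Byte[0]=EF: 3-byte lead, need 2 cont bytes. acc=0xF
Byte[1]=AB: continuation. acc=(acc<<6)|0x2B=0x3EB
Byte[2]=BD: continuation. acc=(acc<<6)|0x3D=0xFAFD
Completed: cp=U+FAFD (starts at byte 0)
Byte[3]=DA: 2-byte lead, need 1 cont bytes. acc=0x1A
Byte[4]=AD: continuation. acc=(acc<<6)|0x2D=0x6AD
Completed: cp=U+06AD (starts at byte 3)
Byte[5]=E6: 3-byte lead, need 2 cont bytes. acc=0x6
Byte[6]=B0: continuation. acc=(acc<<6)|0x30=0x1B0
Byte[7]=B5: continuation. acc=(acc<<6)|0x35=0x6C35
Completed: cp=U+6C35 (starts at byte 5)
Byte[8]=C8: 2-byte lead, need 1 cont bytes. acc=0x8
Byte[9]=99: continuation. acc=(acc<<6)|0x19=0x219
Completed: cp=U+0219 (starts at byte 8)
Byte[10]=6B: 1-byte ASCII. cp=U+006B

Answer: U+FAFD U+06AD U+6C35 U+0219 U+006B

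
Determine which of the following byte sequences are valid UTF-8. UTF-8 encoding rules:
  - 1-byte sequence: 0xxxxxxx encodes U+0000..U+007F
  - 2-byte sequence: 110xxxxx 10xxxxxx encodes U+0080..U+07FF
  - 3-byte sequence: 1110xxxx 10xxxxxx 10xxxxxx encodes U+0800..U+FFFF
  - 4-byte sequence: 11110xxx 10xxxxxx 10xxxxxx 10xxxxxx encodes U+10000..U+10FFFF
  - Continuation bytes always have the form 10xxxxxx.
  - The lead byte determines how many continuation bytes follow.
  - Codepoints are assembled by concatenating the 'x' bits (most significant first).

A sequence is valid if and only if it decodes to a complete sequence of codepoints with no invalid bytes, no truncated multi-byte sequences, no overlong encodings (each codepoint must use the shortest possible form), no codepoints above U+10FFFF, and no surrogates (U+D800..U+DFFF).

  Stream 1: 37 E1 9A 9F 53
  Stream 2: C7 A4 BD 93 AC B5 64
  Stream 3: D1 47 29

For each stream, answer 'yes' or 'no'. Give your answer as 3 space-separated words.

Stream 1: decodes cleanly. VALID
Stream 2: error at byte offset 2. INVALID
Stream 3: error at byte offset 1. INVALID

Answer: yes no no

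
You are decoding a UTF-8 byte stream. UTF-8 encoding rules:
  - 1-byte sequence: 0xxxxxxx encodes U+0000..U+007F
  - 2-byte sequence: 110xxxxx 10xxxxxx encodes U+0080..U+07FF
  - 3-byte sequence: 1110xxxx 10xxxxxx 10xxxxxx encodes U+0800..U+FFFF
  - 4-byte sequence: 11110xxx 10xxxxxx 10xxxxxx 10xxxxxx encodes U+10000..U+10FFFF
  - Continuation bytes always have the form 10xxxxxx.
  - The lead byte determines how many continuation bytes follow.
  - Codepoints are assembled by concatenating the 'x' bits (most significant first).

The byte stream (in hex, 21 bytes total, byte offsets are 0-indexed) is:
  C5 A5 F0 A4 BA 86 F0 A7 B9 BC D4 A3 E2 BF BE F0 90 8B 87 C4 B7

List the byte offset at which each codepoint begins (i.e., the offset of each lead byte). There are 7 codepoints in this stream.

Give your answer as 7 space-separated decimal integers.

Byte[0]=C5: 2-byte lead, need 1 cont bytes. acc=0x5
Byte[1]=A5: continuation. acc=(acc<<6)|0x25=0x165
Completed: cp=U+0165 (starts at byte 0)
Byte[2]=F0: 4-byte lead, need 3 cont bytes. acc=0x0
Byte[3]=A4: continuation. acc=(acc<<6)|0x24=0x24
Byte[4]=BA: continuation. acc=(acc<<6)|0x3A=0x93A
Byte[5]=86: continuation. acc=(acc<<6)|0x06=0x24E86
Completed: cp=U+24E86 (starts at byte 2)
Byte[6]=F0: 4-byte lead, need 3 cont bytes. acc=0x0
Byte[7]=A7: continuation. acc=(acc<<6)|0x27=0x27
Byte[8]=B9: continuation. acc=(acc<<6)|0x39=0x9F9
Byte[9]=BC: continuation. acc=(acc<<6)|0x3C=0x27E7C
Completed: cp=U+27E7C (starts at byte 6)
Byte[10]=D4: 2-byte lead, need 1 cont bytes. acc=0x14
Byte[11]=A3: continuation. acc=(acc<<6)|0x23=0x523
Completed: cp=U+0523 (starts at byte 10)
Byte[12]=E2: 3-byte lead, need 2 cont bytes. acc=0x2
Byte[13]=BF: continuation. acc=(acc<<6)|0x3F=0xBF
Byte[14]=BE: continuation. acc=(acc<<6)|0x3E=0x2FFE
Completed: cp=U+2FFE (starts at byte 12)
Byte[15]=F0: 4-byte lead, need 3 cont bytes. acc=0x0
Byte[16]=90: continuation. acc=(acc<<6)|0x10=0x10
Byte[17]=8B: continuation. acc=(acc<<6)|0x0B=0x40B
Byte[18]=87: continuation. acc=(acc<<6)|0x07=0x102C7
Completed: cp=U+102C7 (starts at byte 15)
Byte[19]=C4: 2-byte lead, need 1 cont bytes. acc=0x4
Byte[20]=B7: continuation. acc=(acc<<6)|0x37=0x137
Completed: cp=U+0137 (starts at byte 19)

Answer: 0 2 6 10 12 15 19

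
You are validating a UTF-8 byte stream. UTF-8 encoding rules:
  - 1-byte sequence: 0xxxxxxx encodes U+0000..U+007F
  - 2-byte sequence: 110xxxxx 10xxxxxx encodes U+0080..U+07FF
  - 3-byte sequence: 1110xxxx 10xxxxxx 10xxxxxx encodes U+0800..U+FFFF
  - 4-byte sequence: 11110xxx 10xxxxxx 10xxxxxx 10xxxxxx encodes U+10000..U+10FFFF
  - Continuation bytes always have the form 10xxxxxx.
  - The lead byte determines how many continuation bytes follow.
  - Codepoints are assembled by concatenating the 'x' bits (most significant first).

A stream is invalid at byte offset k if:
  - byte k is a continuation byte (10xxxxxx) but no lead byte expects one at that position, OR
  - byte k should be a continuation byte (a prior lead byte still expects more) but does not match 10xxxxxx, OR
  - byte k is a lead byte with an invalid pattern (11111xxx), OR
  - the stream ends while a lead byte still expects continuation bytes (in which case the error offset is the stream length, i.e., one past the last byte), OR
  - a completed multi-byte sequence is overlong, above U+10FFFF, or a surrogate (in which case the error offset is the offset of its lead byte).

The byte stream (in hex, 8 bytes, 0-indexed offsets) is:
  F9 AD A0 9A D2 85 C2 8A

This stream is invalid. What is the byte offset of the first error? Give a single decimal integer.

Byte[0]=F9: INVALID lead byte (not 0xxx/110x/1110/11110)

Answer: 0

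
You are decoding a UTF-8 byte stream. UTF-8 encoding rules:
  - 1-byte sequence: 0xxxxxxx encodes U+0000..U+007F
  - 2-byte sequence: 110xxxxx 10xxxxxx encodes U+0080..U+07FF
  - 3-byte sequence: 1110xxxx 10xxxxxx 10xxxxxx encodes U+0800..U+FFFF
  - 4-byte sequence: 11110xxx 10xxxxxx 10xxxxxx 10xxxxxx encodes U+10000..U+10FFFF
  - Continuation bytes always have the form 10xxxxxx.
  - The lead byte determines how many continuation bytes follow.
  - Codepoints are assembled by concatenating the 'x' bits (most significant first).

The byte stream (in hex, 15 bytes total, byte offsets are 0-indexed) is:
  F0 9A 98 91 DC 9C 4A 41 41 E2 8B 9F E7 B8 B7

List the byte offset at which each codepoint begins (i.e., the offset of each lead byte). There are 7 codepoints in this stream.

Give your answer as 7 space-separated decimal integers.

Byte[0]=F0: 4-byte lead, need 3 cont bytes. acc=0x0
Byte[1]=9A: continuation. acc=(acc<<6)|0x1A=0x1A
Byte[2]=98: continuation. acc=(acc<<6)|0x18=0x698
Byte[3]=91: continuation. acc=(acc<<6)|0x11=0x1A611
Completed: cp=U+1A611 (starts at byte 0)
Byte[4]=DC: 2-byte lead, need 1 cont bytes. acc=0x1C
Byte[5]=9C: continuation. acc=(acc<<6)|0x1C=0x71C
Completed: cp=U+071C (starts at byte 4)
Byte[6]=4A: 1-byte ASCII. cp=U+004A
Byte[7]=41: 1-byte ASCII. cp=U+0041
Byte[8]=41: 1-byte ASCII. cp=U+0041
Byte[9]=E2: 3-byte lead, need 2 cont bytes. acc=0x2
Byte[10]=8B: continuation. acc=(acc<<6)|0x0B=0x8B
Byte[11]=9F: continuation. acc=(acc<<6)|0x1F=0x22DF
Completed: cp=U+22DF (starts at byte 9)
Byte[12]=E7: 3-byte lead, need 2 cont bytes. acc=0x7
Byte[13]=B8: continuation. acc=(acc<<6)|0x38=0x1F8
Byte[14]=B7: continuation. acc=(acc<<6)|0x37=0x7E37
Completed: cp=U+7E37 (starts at byte 12)

Answer: 0 4 6 7 8 9 12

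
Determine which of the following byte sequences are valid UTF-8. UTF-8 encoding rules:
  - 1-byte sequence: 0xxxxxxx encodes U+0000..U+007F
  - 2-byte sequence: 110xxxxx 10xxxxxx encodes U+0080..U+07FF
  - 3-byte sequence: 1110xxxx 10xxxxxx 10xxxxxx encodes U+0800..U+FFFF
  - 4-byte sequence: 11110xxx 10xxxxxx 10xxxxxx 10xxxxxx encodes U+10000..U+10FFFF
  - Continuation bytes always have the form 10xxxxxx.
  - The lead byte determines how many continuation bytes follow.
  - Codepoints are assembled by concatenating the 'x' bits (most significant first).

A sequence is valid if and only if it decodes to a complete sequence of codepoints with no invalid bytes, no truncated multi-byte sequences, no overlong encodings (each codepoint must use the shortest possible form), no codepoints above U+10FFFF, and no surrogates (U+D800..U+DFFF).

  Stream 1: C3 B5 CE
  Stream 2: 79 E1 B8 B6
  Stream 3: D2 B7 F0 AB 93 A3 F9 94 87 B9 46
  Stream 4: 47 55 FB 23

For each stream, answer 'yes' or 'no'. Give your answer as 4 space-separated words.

Stream 1: error at byte offset 3. INVALID
Stream 2: decodes cleanly. VALID
Stream 3: error at byte offset 6. INVALID
Stream 4: error at byte offset 2. INVALID

Answer: no yes no no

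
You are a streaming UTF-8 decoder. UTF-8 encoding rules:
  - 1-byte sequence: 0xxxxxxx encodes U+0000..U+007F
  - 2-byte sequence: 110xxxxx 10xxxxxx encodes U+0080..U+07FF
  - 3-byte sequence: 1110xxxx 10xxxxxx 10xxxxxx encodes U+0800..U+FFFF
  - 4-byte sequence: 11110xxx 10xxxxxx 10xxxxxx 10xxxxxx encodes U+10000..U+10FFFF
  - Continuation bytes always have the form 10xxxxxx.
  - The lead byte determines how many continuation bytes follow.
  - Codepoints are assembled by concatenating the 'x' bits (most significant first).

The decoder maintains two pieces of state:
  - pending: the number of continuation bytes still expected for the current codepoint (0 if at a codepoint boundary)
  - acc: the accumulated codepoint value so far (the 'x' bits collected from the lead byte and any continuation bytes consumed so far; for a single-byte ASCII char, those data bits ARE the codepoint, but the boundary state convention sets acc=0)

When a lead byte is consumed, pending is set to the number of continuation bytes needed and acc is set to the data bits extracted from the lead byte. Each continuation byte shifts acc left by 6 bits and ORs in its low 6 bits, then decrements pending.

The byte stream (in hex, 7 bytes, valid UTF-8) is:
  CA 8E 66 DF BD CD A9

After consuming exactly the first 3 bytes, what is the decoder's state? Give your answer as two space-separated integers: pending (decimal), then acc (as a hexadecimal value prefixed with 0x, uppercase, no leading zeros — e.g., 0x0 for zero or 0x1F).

Byte[0]=CA: 2-byte lead. pending=1, acc=0xA
Byte[1]=8E: continuation. acc=(acc<<6)|0x0E=0x28E, pending=0
Byte[2]=66: 1-byte. pending=0, acc=0x0

Answer: 0 0x0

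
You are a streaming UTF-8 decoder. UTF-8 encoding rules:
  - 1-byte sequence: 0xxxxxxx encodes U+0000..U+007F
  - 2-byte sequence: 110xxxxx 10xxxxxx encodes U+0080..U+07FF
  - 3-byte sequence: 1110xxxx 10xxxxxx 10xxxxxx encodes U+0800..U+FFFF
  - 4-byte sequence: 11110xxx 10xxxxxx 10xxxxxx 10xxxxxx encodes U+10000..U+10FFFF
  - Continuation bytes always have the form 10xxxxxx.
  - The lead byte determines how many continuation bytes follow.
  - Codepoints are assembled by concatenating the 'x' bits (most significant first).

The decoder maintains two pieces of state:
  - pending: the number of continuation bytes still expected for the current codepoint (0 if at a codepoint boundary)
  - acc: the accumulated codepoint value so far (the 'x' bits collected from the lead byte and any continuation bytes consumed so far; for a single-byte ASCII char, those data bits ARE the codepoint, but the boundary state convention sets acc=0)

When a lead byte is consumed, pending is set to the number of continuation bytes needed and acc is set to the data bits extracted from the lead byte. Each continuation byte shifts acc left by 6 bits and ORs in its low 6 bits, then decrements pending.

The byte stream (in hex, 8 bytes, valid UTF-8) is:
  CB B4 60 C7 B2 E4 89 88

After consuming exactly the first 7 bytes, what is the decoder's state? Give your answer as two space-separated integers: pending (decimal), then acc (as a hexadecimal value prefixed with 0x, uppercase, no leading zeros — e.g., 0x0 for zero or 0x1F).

Byte[0]=CB: 2-byte lead. pending=1, acc=0xB
Byte[1]=B4: continuation. acc=(acc<<6)|0x34=0x2F4, pending=0
Byte[2]=60: 1-byte. pending=0, acc=0x0
Byte[3]=C7: 2-byte lead. pending=1, acc=0x7
Byte[4]=B2: continuation. acc=(acc<<6)|0x32=0x1F2, pending=0
Byte[5]=E4: 3-byte lead. pending=2, acc=0x4
Byte[6]=89: continuation. acc=(acc<<6)|0x09=0x109, pending=1

Answer: 1 0x109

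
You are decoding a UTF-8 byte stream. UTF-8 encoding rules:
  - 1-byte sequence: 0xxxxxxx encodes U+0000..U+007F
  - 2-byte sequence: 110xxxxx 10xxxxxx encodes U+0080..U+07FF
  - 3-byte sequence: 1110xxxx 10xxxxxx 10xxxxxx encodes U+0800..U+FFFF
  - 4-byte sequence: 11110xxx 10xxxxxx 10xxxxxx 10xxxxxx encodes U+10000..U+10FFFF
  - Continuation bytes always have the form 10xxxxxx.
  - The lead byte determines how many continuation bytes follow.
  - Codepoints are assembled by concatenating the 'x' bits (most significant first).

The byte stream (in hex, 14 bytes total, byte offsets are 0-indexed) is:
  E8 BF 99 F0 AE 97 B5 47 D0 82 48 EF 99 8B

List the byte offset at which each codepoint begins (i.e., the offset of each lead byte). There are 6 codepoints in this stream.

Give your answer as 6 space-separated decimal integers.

Byte[0]=E8: 3-byte lead, need 2 cont bytes. acc=0x8
Byte[1]=BF: continuation. acc=(acc<<6)|0x3F=0x23F
Byte[2]=99: continuation. acc=(acc<<6)|0x19=0x8FD9
Completed: cp=U+8FD9 (starts at byte 0)
Byte[3]=F0: 4-byte lead, need 3 cont bytes. acc=0x0
Byte[4]=AE: continuation. acc=(acc<<6)|0x2E=0x2E
Byte[5]=97: continuation. acc=(acc<<6)|0x17=0xB97
Byte[6]=B5: continuation. acc=(acc<<6)|0x35=0x2E5F5
Completed: cp=U+2E5F5 (starts at byte 3)
Byte[7]=47: 1-byte ASCII. cp=U+0047
Byte[8]=D0: 2-byte lead, need 1 cont bytes. acc=0x10
Byte[9]=82: continuation. acc=(acc<<6)|0x02=0x402
Completed: cp=U+0402 (starts at byte 8)
Byte[10]=48: 1-byte ASCII. cp=U+0048
Byte[11]=EF: 3-byte lead, need 2 cont bytes. acc=0xF
Byte[12]=99: continuation. acc=(acc<<6)|0x19=0x3D9
Byte[13]=8B: continuation. acc=(acc<<6)|0x0B=0xF64B
Completed: cp=U+F64B (starts at byte 11)

Answer: 0 3 7 8 10 11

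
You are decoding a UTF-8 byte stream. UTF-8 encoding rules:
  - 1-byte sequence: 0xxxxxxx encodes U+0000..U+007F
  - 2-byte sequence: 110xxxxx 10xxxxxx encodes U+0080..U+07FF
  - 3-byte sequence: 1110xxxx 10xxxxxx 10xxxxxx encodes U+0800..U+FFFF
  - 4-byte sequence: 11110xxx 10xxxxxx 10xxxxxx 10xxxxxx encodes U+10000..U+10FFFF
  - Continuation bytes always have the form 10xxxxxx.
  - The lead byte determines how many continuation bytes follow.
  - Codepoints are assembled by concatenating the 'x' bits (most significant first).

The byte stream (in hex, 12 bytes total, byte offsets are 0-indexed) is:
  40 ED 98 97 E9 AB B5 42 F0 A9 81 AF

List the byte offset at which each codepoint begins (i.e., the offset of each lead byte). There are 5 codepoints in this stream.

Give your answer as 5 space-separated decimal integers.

Answer: 0 1 4 7 8

Derivation:
Byte[0]=40: 1-byte ASCII. cp=U+0040
Byte[1]=ED: 3-byte lead, need 2 cont bytes. acc=0xD
Byte[2]=98: continuation. acc=(acc<<6)|0x18=0x358
Byte[3]=97: continuation. acc=(acc<<6)|0x17=0xD617
Completed: cp=U+D617 (starts at byte 1)
Byte[4]=E9: 3-byte lead, need 2 cont bytes. acc=0x9
Byte[5]=AB: continuation. acc=(acc<<6)|0x2B=0x26B
Byte[6]=B5: continuation. acc=(acc<<6)|0x35=0x9AF5
Completed: cp=U+9AF5 (starts at byte 4)
Byte[7]=42: 1-byte ASCII. cp=U+0042
Byte[8]=F0: 4-byte lead, need 3 cont bytes. acc=0x0
Byte[9]=A9: continuation. acc=(acc<<6)|0x29=0x29
Byte[10]=81: continuation. acc=(acc<<6)|0x01=0xA41
Byte[11]=AF: continuation. acc=(acc<<6)|0x2F=0x2906F
Completed: cp=U+2906F (starts at byte 8)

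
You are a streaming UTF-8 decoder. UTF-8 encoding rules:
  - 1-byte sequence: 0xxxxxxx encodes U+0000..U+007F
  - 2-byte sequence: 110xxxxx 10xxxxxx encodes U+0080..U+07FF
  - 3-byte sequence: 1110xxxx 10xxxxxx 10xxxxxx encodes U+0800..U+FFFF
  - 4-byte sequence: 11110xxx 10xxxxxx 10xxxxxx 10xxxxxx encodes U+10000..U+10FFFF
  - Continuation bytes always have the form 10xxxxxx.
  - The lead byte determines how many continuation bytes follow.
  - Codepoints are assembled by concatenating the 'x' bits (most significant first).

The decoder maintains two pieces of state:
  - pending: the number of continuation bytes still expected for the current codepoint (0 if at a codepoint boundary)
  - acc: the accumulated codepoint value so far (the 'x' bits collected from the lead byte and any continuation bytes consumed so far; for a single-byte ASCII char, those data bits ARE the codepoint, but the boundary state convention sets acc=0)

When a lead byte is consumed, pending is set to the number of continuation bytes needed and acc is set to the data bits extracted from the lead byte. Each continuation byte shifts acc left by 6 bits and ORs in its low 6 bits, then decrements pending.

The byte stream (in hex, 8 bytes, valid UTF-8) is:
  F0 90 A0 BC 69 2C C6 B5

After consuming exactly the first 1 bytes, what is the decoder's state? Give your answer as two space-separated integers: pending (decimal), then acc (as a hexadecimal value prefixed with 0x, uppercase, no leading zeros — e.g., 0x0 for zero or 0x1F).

Answer: 3 0x0

Derivation:
Byte[0]=F0: 4-byte lead. pending=3, acc=0x0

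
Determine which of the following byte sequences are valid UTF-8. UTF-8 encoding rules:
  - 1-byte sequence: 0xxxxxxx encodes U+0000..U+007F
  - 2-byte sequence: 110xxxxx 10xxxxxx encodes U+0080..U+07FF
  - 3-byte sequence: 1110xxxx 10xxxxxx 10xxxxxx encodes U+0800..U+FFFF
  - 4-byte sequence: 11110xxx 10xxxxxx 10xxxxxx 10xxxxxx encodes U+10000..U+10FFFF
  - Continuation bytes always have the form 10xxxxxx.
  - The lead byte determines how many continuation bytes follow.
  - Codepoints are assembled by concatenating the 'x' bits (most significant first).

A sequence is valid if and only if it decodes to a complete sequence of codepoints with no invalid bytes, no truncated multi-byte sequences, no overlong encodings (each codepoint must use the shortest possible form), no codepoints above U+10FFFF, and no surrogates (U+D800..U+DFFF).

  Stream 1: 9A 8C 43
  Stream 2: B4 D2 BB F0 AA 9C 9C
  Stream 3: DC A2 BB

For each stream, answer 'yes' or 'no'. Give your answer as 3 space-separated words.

Answer: no no no

Derivation:
Stream 1: error at byte offset 0. INVALID
Stream 2: error at byte offset 0. INVALID
Stream 3: error at byte offset 2. INVALID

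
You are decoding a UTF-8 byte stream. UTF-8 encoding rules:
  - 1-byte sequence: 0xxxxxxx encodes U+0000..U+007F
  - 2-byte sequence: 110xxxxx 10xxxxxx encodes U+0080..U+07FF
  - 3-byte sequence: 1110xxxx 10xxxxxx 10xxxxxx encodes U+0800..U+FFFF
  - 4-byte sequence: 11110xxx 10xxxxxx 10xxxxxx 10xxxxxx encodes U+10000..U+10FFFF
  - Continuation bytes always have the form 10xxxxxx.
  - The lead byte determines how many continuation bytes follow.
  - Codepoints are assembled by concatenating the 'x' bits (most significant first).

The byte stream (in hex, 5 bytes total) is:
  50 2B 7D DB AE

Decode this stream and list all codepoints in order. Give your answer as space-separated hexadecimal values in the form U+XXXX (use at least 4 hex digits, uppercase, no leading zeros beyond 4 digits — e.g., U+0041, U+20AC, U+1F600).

Answer: U+0050 U+002B U+007D U+06EE

Derivation:
Byte[0]=50: 1-byte ASCII. cp=U+0050
Byte[1]=2B: 1-byte ASCII. cp=U+002B
Byte[2]=7D: 1-byte ASCII. cp=U+007D
Byte[3]=DB: 2-byte lead, need 1 cont bytes. acc=0x1B
Byte[4]=AE: continuation. acc=(acc<<6)|0x2E=0x6EE
Completed: cp=U+06EE (starts at byte 3)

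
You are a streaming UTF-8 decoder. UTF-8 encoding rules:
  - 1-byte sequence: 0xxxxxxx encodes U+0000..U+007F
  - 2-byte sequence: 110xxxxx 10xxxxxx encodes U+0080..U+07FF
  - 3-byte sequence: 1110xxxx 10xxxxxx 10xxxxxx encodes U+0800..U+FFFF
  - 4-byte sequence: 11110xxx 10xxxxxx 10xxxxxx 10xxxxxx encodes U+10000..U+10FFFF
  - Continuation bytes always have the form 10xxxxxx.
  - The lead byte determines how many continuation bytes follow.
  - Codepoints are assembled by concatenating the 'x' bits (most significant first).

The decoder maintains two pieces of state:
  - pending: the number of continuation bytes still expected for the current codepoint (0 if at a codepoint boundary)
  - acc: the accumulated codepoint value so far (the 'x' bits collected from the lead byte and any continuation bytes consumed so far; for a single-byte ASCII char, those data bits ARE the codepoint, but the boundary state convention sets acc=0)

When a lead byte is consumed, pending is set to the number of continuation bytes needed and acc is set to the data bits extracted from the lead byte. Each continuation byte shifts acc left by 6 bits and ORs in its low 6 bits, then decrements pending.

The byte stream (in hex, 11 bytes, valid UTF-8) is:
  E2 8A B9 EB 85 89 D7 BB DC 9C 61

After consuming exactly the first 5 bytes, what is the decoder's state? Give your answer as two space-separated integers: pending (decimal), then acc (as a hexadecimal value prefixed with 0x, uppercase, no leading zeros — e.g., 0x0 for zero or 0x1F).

Byte[0]=E2: 3-byte lead. pending=2, acc=0x2
Byte[1]=8A: continuation. acc=(acc<<6)|0x0A=0x8A, pending=1
Byte[2]=B9: continuation. acc=(acc<<6)|0x39=0x22B9, pending=0
Byte[3]=EB: 3-byte lead. pending=2, acc=0xB
Byte[4]=85: continuation. acc=(acc<<6)|0x05=0x2C5, pending=1

Answer: 1 0x2C5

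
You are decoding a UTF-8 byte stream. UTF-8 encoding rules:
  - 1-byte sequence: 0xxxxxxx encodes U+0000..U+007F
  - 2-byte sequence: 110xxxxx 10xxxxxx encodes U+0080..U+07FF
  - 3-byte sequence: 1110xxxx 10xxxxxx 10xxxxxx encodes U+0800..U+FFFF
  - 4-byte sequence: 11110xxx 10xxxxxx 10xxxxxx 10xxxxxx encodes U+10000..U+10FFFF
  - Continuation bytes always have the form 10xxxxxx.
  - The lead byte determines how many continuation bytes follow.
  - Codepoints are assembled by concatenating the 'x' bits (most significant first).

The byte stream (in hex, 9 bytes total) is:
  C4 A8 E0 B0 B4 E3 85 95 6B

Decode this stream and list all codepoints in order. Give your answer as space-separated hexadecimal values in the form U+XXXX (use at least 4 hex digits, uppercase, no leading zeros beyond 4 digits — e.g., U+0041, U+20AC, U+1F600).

Answer: U+0128 U+0C34 U+3155 U+006B

Derivation:
Byte[0]=C4: 2-byte lead, need 1 cont bytes. acc=0x4
Byte[1]=A8: continuation. acc=(acc<<6)|0x28=0x128
Completed: cp=U+0128 (starts at byte 0)
Byte[2]=E0: 3-byte lead, need 2 cont bytes. acc=0x0
Byte[3]=B0: continuation. acc=(acc<<6)|0x30=0x30
Byte[4]=B4: continuation. acc=(acc<<6)|0x34=0xC34
Completed: cp=U+0C34 (starts at byte 2)
Byte[5]=E3: 3-byte lead, need 2 cont bytes. acc=0x3
Byte[6]=85: continuation. acc=(acc<<6)|0x05=0xC5
Byte[7]=95: continuation. acc=(acc<<6)|0x15=0x3155
Completed: cp=U+3155 (starts at byte 5)
Byte[8]=6B: 1-byte ASCII. cp=U+006B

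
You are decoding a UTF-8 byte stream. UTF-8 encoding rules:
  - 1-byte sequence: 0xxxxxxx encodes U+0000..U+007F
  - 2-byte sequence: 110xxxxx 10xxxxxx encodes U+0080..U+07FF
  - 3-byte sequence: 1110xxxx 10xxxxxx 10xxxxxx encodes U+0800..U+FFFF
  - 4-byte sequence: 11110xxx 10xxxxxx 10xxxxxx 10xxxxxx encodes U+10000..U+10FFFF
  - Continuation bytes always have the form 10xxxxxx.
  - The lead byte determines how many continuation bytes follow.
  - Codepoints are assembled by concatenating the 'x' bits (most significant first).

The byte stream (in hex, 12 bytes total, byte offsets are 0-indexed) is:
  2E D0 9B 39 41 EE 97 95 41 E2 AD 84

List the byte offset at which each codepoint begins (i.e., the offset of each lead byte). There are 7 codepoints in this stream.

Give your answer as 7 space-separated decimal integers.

Byte[0]=2E: 1-byte ASCII. cp=U+002E
Byte[1]=D0: 2-byte lead, need 1 cont bytes. acc=0x10
Byte[2]=9B: continuation. acc=(acc<<6)|0x1B=0x41B
Completed: cp=U+041B (starts at byte 1)
Byte[3]=39: 1-byte ASCII. cp=U+0039
Byte[4]=41: 1-byte ASCII. cp=U+0041
Byte[5]=EE: 3-byte lead, need 2 cont bytes. acc=0xE
Byte[6]=97: continuation. acc=(acc<<6)|0x17=0x397
Byte[7]=95: continuation. acc=(acc<<6)|0x15=0xE5D5
Completed: cp=U+E5D5 (starts at byte 5)
Byte[8]=41: 1-byte ASCII. cp=U+0041
Byte[9]=E2: 3-byte lead, need 2 cont bytes. acc=0x2
Byte[10]=AD: continuation. acc=(acc<<6)|0x2D=0xAD
Byte[11]=84: continuation. acc=(acc<<6)|0x04=0x2B44
Completed: cp=U+2B44 (starts at byte 9)

Answer: 0 1 3 4 5 8 9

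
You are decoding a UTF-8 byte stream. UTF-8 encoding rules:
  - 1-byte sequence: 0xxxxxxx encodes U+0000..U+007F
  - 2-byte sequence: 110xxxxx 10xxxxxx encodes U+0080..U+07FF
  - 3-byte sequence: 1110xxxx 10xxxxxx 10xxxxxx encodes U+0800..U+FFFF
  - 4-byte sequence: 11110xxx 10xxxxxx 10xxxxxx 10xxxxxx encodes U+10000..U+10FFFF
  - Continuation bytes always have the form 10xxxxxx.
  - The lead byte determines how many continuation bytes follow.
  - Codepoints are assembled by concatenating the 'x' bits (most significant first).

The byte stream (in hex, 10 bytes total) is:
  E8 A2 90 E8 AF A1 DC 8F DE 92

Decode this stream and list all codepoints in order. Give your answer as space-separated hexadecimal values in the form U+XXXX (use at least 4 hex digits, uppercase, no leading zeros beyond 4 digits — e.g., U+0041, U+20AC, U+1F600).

Answer: U+8890 U+8BE1 U+070F U+0792

Derivation:
Byte[0]=E8: 3-byte lead, need 2 cont bytes. acc=0x8
Byte[1]=A2: continuation. acc=(acc<<6)|0x22=0x222
Byte[2]=90: continuation. acc=(acc<<6)|0x10=0x8890
Completed: cp=U+8890 (starts at byte 0)
Byte[3]=E8: 3-byte lead, need 2 cont bytes. acc=0x8
Byte[4]=AF: continuation. acc=(acc<<6)|0x2F=0x22F
Byte[5]=A1: continuation. acc=(acc<<6)|0x21=0x8BE1
Completed: cp=U+8BE1 (starts at byte 3)
Byte[6]=DC: 2-byte lead, need 1 cont bytes. acc=0x1C
Byte[7]=8F: continuation. acc=(acc<<6)|0x0F=0x70F
Completed: cp=U+070F (starts at byte 6)
Byte[8]=DE: 2-byte lead, need 1 cont bytes. acc=0x1E
Byte[9]=92: continuation. acc=(acc<<6)|0x12=0x792
Completed: cp=U+0792 (starts at byte 8)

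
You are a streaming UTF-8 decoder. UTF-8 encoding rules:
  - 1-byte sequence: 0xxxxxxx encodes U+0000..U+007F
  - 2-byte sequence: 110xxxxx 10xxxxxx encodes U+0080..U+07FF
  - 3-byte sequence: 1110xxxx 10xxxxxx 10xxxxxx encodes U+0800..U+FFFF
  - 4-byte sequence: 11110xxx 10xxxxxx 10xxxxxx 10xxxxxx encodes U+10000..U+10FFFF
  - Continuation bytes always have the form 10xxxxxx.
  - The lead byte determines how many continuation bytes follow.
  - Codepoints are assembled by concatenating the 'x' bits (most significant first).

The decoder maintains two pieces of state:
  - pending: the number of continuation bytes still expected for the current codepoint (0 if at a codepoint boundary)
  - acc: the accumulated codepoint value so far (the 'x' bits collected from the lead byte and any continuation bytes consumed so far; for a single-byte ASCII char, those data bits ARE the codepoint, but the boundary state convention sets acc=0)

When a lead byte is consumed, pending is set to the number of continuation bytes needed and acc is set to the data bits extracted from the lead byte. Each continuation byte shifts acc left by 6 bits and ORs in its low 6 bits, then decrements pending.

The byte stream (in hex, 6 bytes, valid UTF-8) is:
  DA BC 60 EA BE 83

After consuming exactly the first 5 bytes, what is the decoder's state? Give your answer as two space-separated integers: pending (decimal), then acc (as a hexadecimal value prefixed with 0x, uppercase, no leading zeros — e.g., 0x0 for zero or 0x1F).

Answer: 1 0x2BE

Derivation:
Byte[0]=DA: 2-byte lead. pending=1, acc=0x1A
Byte[1]=BC: continuation. acc=(acc<<6)|0x3C=0x6BC, pending=0
Byte[2]=60: 1-byte. pending=0, acc=0x0
Byte[3]=EA: 3-byte lead. pending=2, acc=0xA
Byte[4]=BE: continuation. acc=(acc<<6)|0x3E=0x2BE, pending=1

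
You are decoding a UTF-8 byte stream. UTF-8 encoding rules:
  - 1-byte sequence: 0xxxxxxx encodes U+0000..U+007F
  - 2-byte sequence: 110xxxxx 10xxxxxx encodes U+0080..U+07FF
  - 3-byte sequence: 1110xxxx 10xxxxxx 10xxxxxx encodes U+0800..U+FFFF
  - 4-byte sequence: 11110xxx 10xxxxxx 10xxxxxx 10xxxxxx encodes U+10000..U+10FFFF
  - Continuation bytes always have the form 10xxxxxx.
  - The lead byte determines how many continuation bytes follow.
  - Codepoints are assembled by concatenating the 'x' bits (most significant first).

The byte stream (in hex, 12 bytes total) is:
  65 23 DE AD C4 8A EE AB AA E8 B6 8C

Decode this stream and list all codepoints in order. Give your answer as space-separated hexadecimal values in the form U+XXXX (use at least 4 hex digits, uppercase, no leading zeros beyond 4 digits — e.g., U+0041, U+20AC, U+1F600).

Byte[0]=65: 1-byte ASCII. cp=U+0065
Byte[1]=23: 1-byte ASCII. cp=U+0023
Byte[2]=DE: 2-byte lead, need 1 cont bytes. acc=0x1E
Byte[3]=AD: continuation. acc=(acc<<6)|0x2D=0x7AD
Completed: cp=U+07AD (starts at byte 2)
Byte[4]=C4: 2-byte lead, need 1 cont bytes. acc=0x4
Byte[5]=8A: continuation. acc=(acc<<6)|0x0A=0x10A
Completed: cp=U+010A (starts at byte 4)
Byte[6]=EE: 3-byte lead, need 2 cont bytes. acc=0xE
Byte[7]=AB: continuation. acc=(acc<<6)|0x2B=0x3AB
Byte[8]=AA: continuation. acc=(acc<<6)|0x2A=0xEAEA
Completed: cp=U+EAEA (starts at byte 6)
Byte[9]=E8: 3-byte lead, need 2 cont bytes. acc=0x8
Byte[10]=B6: continuation. acc=(acc<<6)|0x36=0x236
Byte[11]=8C: continuation. acc=(acc<<6)|0x0C=0x8D8C
Completed: cp=U+8D8C (starts at byte 9)

Answer: U+0065 U+0023 U+07AD U+010A U+EAEA U+8D8C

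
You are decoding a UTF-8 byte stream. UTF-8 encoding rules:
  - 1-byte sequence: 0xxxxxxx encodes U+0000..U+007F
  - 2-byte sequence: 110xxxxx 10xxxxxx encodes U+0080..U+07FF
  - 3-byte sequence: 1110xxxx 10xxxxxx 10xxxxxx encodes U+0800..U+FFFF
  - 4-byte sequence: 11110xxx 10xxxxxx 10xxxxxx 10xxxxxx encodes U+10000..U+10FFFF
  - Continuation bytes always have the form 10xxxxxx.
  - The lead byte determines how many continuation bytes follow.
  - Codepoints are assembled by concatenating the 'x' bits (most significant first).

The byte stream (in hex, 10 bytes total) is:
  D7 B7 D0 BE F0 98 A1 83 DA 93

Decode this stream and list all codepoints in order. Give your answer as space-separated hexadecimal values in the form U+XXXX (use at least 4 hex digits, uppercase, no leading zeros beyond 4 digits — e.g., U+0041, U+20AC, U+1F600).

Byte[0]=D7: 2-byte lead, need 1 cont bytes. acc=0x17
Byte[1]=B7: continuation. acc=(acc<<6)|0x37=0x5F7
Completed: cp=U+05F7 (starts at byte 0)
Byte[2]=D0: 2-byte lead, need 1 cont bytes. acc=0x10
Byte[3]=BE: continuation. acc=(acc<<6)|0x3E=0x43E
Completed: cp=U+043E (starts at byte 2)
Byte[4]=F0: 4-byte lead, need 3 cont bytes. acc=0x0
Byte[5]=98: continuation. acc=(acc<<6)|0x18=0x18
Byte[6]=A1: continuation. acc=(acc<<6)|0x21=0x621
Byte[7]=83: continuation. acc=(acc<<6)|0x03=0x18843
Completed: cp=U+18843 (starts at byte 4)
Byte[8]=DA: 2-byte lead, need 1 cont bytes. acc=0x1A
Byte[9]=93: continuation. acc=(acc<<6)|0x13=0x693
Completed: cp=U+0693 (starts at byte 8)

Answer: U+05F7 U+043E U+18843 U+0693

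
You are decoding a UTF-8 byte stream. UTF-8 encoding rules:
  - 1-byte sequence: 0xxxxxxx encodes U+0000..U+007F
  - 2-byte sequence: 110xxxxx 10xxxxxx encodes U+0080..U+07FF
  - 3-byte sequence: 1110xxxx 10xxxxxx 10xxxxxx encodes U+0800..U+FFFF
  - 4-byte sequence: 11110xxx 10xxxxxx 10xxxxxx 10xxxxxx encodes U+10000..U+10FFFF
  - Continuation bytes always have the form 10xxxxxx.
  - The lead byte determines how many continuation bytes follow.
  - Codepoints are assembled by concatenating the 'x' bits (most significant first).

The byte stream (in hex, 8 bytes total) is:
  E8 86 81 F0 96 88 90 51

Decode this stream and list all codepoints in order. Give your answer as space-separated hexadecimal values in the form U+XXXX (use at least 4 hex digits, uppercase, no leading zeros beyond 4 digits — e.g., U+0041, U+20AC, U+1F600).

Byte[0]=E8: 3-byte lead, need 2 cont bytes. acc=0x8
Byte[1]=86: continuation. acc=(acc<<6)|0x06=0x206
Byte[2]=81: continuation. acc=(acc<<6)|0x01=0x8181
Completed: cp=U+8181 (starts at byte 0)
Byte[3]=F0: 4-byte lead, need 3 cont bytes. acc=0x0
Byte[4]=96: continuation. acc=(acc<<6)|0x16=0x16
Byte[5]=88: continuation. acc=(acc<<6)|0x08=0x588
Byte[6]=90: continuation. acc=(acc<<6)|0x10=0x16210
Completed: cp=U+16210 (starts at byte 3)
Byte[7]=51: 1-byte ASCII. cp=U+0051

Answer: U+8181 U+16210 U+0051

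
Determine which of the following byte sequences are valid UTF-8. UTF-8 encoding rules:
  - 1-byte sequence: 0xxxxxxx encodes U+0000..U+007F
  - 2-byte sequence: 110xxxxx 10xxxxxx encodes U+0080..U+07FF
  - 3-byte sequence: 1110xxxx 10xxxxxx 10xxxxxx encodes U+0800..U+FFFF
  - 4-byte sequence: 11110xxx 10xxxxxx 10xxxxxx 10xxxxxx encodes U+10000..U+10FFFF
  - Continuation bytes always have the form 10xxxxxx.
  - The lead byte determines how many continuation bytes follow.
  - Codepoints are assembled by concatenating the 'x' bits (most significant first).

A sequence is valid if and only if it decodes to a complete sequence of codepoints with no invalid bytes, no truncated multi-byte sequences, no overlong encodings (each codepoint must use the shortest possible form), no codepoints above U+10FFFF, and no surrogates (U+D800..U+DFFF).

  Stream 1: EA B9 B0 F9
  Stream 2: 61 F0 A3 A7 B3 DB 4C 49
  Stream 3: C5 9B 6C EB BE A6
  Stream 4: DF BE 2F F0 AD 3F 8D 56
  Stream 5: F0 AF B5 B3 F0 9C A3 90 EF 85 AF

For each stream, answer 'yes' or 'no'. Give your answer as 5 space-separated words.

Answer: no no yes no yes

Derivation:
Stream 1: error at byte offset 3. INVALID
Stream 2: error at byte offset 6. INVALID
Stream 3: decodes cleanly. VALID
Stream 4: error at byte offset 5. INVALID
Stream 5: decodes cleanly. VALID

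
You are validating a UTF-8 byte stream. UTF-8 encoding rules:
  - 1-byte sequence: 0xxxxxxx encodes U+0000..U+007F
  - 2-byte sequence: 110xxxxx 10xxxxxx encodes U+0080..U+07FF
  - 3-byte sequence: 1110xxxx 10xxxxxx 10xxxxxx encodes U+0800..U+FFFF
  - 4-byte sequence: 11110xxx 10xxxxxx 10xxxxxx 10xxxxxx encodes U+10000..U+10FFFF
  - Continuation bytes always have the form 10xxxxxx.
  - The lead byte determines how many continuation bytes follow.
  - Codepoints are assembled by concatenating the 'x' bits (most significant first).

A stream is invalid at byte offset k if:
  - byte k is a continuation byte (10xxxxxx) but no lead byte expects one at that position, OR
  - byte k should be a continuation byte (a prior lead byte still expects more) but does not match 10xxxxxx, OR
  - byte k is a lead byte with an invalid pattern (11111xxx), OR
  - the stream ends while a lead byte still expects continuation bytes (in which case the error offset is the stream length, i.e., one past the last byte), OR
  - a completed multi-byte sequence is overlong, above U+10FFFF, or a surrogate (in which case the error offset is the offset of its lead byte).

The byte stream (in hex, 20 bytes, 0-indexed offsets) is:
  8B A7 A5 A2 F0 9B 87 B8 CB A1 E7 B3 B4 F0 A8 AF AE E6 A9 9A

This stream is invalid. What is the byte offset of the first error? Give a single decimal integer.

Answer: 0

Derivation:
Byte[0]=8B: INVALID lead byte (not 0xxx/110x/1110/11110)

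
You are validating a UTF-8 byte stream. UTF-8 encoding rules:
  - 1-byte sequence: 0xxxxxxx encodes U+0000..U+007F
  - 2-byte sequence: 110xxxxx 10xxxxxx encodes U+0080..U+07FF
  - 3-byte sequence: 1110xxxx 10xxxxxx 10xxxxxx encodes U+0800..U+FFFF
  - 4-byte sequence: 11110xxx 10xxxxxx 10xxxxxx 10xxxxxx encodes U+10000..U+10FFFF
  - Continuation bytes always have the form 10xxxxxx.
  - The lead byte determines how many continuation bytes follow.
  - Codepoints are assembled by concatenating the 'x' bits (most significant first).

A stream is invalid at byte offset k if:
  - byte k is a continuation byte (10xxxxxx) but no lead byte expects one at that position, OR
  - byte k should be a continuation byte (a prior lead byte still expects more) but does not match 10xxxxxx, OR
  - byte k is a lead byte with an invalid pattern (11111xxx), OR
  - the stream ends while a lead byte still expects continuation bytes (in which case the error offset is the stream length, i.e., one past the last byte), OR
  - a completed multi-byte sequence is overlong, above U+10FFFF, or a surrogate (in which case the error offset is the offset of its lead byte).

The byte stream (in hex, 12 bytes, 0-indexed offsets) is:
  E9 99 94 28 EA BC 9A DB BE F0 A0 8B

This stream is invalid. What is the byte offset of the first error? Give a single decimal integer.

Byte[0]=E9: 3-byte lead, need 2 cont bytes. acc=0x9
Byte[1]=99: continuation. acc=(acc<<6)|0x19=0x259
Byte[2]=94: continuation. acc=(acc<<6)|0x14=0x9654
Completed: cp=U+9654 (starts at byte 0)
Byte[3]=28: 1-byte ASCII. cp=U+0028
Byte[4]=EA: 3-byte lead, need 2 cont bytes. acc=0xA
Byte[5]=BC: continuation. acc=(acc<<6)|0x3C=0x2BC
Byte[6]=9A: continuation. acc=(acc<<6)|0x1A=0xAF1A
Completed: cp=U+AF1A (starts at byte 4)
Byte[7]=DB: 2-byte lead, need 1 cont bytes. acc=0x1B
Byte[8]=BE: continuation. acc=(acc<<6)|0x3E=0x6FE
Completed: cp=U+06FE (starts at byte 7)
Byte[9]=F0: 4-byte lead, need 3 cont bytes. acc=0x0
Byte[10]=A0: continuation. acc=(acc<<6)|0x20=0x20
Byte[11]=8B: continuation. acc=(acc<<6)|0x0B=0x80B
Byte[12]: stream ended, expected continuation. INVALID

Answer: 12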